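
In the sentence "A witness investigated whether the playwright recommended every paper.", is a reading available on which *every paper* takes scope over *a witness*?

No

The DP *every paper* is contained in the embedded question *whether the playwright recommended every paper*.
Embedded questions are wh-islands: a quantifier inside an indirect question cannot QR into the matrix clause.
*every paper* > *a witness* would require crossing that boundary, which is illicit.
(Only the surface reading survives: one fixed witness with respect to all the relevant papers.)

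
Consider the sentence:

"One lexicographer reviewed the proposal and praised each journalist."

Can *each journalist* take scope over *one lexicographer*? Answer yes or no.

No

*each journalist* sits inside one conjunct of the coordinate structure (*praised each journalist*).
QR out of a conjunct would have to apply non-ATB, which the CSC forbids.
There is no licit LF on which *each journalist* c-commands *one lexicographer*.
(Only the surface reading survives: one fixed lexicographer with respect to all the relevant journalists.)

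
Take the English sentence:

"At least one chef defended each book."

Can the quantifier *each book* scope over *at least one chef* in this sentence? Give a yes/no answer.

Yes

*each book* and *at least one chef* are in the same minimal clause.
QR within a single clause is free, so the lower quantifier may take scope over the higher one.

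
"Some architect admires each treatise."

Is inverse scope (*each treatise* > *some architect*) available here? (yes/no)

*each treatise* and *some architect* are in the same minimal clause.
With no island boundary between them, the object can take inverse scope over the subject via ordinary QR within the clause.
The sentence is scopally ambiguous between *some architect* > *each treatise* and *each treatise* > *some architect*.

Yes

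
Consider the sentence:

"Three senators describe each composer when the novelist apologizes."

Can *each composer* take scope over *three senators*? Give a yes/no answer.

Yes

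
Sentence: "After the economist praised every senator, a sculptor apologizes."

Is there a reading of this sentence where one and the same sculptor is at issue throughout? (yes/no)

The paraphrase describes the scope ordering *a sculptor* > *every senator*.
*a sculptor* is a matrix-clause argument and can take scope within the matrix clause over the constituent containing *every senator*, so *a sculptor* > *every senator* needs no island-crossing movement and is available.

Yes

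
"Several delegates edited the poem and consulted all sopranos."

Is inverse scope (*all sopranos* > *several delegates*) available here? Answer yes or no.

Structurally, *all sopranos* is inside one conjunct of the coordinate structure (*consulted all sopranos*).
A quantifier cannot raise out of one conjunct of a coordination across the whole coordinate structure — the CSC applies to QR.
*all sopranos* is confined to the island and cannot take scope over *several delegates*.

No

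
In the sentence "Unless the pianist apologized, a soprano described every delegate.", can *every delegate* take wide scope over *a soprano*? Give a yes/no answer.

Yes

*every delegate* is a matrix argument; the adjunct is an island but the target quantifier is outside it.
Ordinary QR to a clause-peripheral position gives the wide-scope LF for the lower DP.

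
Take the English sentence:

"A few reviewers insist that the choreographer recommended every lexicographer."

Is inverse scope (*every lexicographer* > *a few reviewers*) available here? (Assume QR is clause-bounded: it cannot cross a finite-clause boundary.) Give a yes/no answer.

No

The DP *every lexicographer* is contained in the finite complement clause *that the choreographer recommended every lexicographer*.
Given the clause-boundedness assumption, QR cannot cross the finite CP into the matrix.
So the wide-scope reading for *every lexicographer* is blocked.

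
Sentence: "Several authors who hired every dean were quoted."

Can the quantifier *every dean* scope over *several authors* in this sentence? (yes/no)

No

*every dean* is embedded in the relative clause *who hired every dean*.
The relative clause forms an island for QR, so the quantifier is confined to the head noun's restrictor.
*every dean* > *several authors* would require crossing that boundary, which is illicit.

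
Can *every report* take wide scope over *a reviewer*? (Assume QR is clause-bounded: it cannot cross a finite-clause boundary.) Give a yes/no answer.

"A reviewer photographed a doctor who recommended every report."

*every report* occurs within the relative clause *who recommended every report* modifying *a doctor*.
Relative clauses are scope islands: a quantifier cannot QR out of a relative clause to take scope in the matrix clause.
*every report* is confined to the island and cannot take scope over *a reviewer*.
(Only the surface reading survives: one fixed reviewer with respect to all the relevant reports.)

No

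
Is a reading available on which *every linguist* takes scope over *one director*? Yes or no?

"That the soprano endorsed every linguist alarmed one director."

No

The target quantifier *every linguist* is part of the sentential subject *that the soprano endorsed every linguist*.
Sentential subjects are islands: a quantifier inside the subject clause cannot raise over the matrix predicate.
There is no licit LF on which *every linguist* c-commands *one director*.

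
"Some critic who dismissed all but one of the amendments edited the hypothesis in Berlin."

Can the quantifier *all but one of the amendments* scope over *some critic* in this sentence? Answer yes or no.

*all but one of the amendments* occurs within the relative clause *who dismissed all but one of the amendments*.
QR out of a relative clause is ruled out by the relative-clause island constraint.
*all but one of the amendments* > *some critic* would require crossing that boundary, which is illicit.

No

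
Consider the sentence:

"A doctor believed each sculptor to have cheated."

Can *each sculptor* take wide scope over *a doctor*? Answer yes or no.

Yes

This is an ECM construction: *each sculptor* is the infinitival subject, Case-marked by the matrix verb, and the infinitive is transparent for QR.
QR within a single clause is free, so the lower quantifier may take scope over the higher one.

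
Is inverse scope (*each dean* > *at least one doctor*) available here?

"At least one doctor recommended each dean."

Both DPs are arguments of the same predicate; there is no clause or island boundary between them.
No island intervenes, so both surface and inverse scope are derivable.
Both orderings are possible: *at least one doctor* > *each dean* and *each dean* > *at least one doctor*.

Yes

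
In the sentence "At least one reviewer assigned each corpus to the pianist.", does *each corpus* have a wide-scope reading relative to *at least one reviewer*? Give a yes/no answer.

Yes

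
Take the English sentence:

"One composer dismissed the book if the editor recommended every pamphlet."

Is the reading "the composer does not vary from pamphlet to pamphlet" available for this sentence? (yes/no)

Yes

The described interpretation is the *one composer* > *every pamphlet* scoping.
Surface scope (*one composer* > *every pamphlet*) is always derivable; islands only block QR, not in-situ interpretation.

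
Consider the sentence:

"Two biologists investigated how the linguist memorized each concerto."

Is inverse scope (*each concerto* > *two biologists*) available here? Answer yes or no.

*each concerto* sits inside the embedded question *how the linguist memorized each concerto*.
An indirect question is a wh-island; the filled [Spec,CP] blocks QR across the CP edge.
So *each concerto* cannot raise high enough to outscope *two biologists*; only the surface ordering *two biologists* > *each concerto* is available.

No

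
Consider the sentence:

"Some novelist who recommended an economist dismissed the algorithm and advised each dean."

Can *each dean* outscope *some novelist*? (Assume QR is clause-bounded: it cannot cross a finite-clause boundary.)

No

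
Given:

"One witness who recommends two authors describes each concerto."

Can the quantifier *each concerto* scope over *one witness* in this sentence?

Yes

The relative clause *who recommends two authors* modifies *one witness*, but *each concerto* is not inside that relative clause — it is an argument of the matrix verb.
Ordinary QR to a clause-peripheral position gives the wide-scope LF for the lower DP.
Both orderings are possible: *one witness* > *each concerto* and *each concerto* > *one witness*.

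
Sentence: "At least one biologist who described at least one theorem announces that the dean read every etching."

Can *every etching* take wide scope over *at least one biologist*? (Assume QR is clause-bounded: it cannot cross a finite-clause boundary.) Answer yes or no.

*every etching* sits inside the finite complement clause *that the dean read every etching*.
QR is clause-bounded, so the finite complement is a scope island for the embedded quantifier.
The inverse ordering *every etching* > *at least one biologist* is therefore underivable.

No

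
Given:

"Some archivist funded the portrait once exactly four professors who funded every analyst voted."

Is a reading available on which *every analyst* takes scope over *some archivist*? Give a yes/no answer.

No

*every analyst* sits inside the relative clause *who funded every analyst*, which is itself inside the adjunct *once exactly four professors who funded every analyst voted*.
Both the relative clause and the enclosing adjunct are scope islands; QR cannot cross either.
So *every analyst* cannot raise high enough to outscope *some archivist*; only the surface ordering *some archivist* > *every analyst* is available.
(Only the surface reading survives: one fixed archivist with respect to all the relevant analysts.)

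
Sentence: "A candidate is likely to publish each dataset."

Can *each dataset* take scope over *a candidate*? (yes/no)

Raising constructions are monoclausal for scope purposes; *each dataset* is not separated from *a candidate* by any island.
Since no island is crossed, the inverse ordering is licensed alongside surface scope.

Yes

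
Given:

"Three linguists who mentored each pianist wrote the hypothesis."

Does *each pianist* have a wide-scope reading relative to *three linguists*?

The DP *each pianist* is contained in the relative clause *who mentored each pianist*.
The relative clause forms an island for QR, so the quantifier is confined to the head noun's restrictor.
So the wide-scope reading for *each pianist* is blocked.

No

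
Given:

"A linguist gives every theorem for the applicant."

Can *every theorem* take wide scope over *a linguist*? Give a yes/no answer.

Yes

*every theorem* and *a linguist* are in the same minimal clause.
Ordinary QR to a clause-peripheral position gives the wide-scope LF for the lower DP.
The sentence is scopally ambiguous between *a linguist* > *every theorem* and *every theorem* > *a linguist*.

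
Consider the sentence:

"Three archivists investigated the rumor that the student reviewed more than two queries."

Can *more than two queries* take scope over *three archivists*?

No

*more than two queries* is embedded in the complex NP *the rumor that the student reviewed more than two queries*.
The Complex NP Constraint bars QR out of the complement clause of a noun.
So *more than two queries* cannot raise to a position above *three archivists*.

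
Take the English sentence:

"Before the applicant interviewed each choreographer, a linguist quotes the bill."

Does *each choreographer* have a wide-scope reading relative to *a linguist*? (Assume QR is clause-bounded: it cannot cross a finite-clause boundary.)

No

*each choreographer* sits inside the adjunct clause *before the applicant interviewed each choreographer*.
The adjunct-island constraint bars QR out of an adverbial clause.
So the wide-scope reading for *each choreographer* is blocked.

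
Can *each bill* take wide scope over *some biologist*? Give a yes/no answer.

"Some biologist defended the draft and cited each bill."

No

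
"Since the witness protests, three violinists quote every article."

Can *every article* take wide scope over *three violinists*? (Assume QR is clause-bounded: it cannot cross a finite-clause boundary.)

Yes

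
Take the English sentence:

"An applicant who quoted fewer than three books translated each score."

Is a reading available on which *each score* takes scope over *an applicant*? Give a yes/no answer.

The RC *who quoted fewer than three books* is an island, but *each score* is not inside it — it is the matrix object, a clausemate of *an applicant*.
Ordinary QR to a clause-peripheral position gives the wide-scope LF for the lower DP.
The sentence is scopally ambiguous between *an applicant* > *each score* and *each score* > *an applicant*.

Yes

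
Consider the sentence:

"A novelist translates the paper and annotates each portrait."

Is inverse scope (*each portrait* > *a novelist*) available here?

No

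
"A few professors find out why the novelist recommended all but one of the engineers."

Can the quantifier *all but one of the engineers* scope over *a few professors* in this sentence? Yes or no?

No

*all but one of the engineers* is embedded in the embedded question *why the novelist recommended all but one of the engineers*.
The wh-island constraint blocks QR out of an embedded interrogative.
Hence only narrow scope for *all but one of the engineers* (under *a few professors*) survives.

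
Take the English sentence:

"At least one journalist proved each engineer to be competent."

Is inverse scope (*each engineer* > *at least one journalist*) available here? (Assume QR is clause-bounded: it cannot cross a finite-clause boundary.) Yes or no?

Yes

The ECM infinitive is scope-transparent — *each engineer* is free to raise above *at least one journalist*.
Clause-internal QR can adjoin the lower DP above the subject, yielding the inverse reading.
The sentence is scopally ambiguous between *at least one journalist* > *each engineer* and *each engineer* > *at least one journalist*.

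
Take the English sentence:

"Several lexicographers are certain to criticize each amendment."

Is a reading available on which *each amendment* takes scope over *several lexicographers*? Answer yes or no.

Yes

*each amendment* is inside a raising infinitive, which is transparent to QR (no CP barrier), so it behaves as a matrix argument.
Since no island is crossed, the inverse ordering is licensed alongside surface scope.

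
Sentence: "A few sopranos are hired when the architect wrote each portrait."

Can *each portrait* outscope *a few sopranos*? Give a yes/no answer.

No

The DP *each portrait* is contained in the adjunct clause *when the architect wrote each portrait*.
Since the clause is an adjunct (not a complement), the Adjunct Condition blocks QR across its edge.
*each portrait* > *a few sopranos* would require crossing that boundary, which is illicit.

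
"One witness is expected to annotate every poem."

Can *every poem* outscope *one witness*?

*every poem* is inside a raising infinitive, which is transparent to QR (no CP barrier), so it behaves as a matrix argument.
QR within a single clause is free, so the lower quantifier may take scope over the higher one.
The sentence is scopally ambiguous between *one witness* > *every poem* and *every poem* > *one witness*.

Yes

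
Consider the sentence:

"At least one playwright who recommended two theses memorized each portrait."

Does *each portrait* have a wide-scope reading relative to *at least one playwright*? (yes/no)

The RC *who recommended two theses* is an island, but *each portrait* is not inside it — it is the matrix object, a clausemate of *at least one playwright*.
No island intervenes, so both surface and inverse scope are derivable.
The sentence is scopally ambiguous between *at least one playwright* > *each portrait* and *each portrait* > *at least one playwright*.

Yes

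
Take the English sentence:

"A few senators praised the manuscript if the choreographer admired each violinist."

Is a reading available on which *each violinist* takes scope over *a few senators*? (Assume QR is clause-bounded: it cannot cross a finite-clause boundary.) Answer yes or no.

No

*each violinist* sits inside the adjunct clause *if the choreographer admired each violinist*.
The adjunct-island constraint bars QR out of an adverbial clause.
*each violinist* > *a few senators* would require crossing that boundary, which is illicit.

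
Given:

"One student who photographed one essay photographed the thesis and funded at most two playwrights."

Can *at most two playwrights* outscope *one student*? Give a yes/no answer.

The DP *at most two playwrights* is contained in one conjunct of the coordinate structure (*funded at most two playwrights*).
The Coordinate Structure Constraint blocks movement (including QR) out of a single conjunct.
So *at most two playwrights* cannot raise to a position above *one student*.
(Only the surface reading survives: one fixed student with respect to all the relevant playwrights.)

No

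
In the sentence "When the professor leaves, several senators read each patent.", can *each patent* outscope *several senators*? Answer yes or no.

Yes

The adjunct clause does not contain *each patent*, which is the matrix object.
Nothing blocks QR of the lower DP to a position above the higher one, so inverse scope is available.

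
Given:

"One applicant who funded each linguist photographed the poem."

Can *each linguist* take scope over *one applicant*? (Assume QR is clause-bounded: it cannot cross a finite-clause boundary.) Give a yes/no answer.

No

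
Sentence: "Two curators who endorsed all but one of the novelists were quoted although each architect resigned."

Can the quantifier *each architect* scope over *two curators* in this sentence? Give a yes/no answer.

*each architect* is embedded in the adjunct clause *although each architect resigned*.
Adjunct clauses are scope islands: a quantifier inside an adjunct cannot raise into the matrix clause.
So *each architect* cannot raise high enough to outscope *two curators*; only the surface ordering *two curators* > *each architect* is available.

No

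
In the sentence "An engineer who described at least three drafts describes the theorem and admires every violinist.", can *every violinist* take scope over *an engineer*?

No

*every violinist* occurs within one conjunct of the coordinate structure (*admires every violinist*).
QR out of a conjunct would have to apply non-ATB, which the CSC forbids.
So *every violinist* cannot raise to a position above *an engineer*.
(Only the surface reading survives: one fixed engineer with respect to all the relevant violinists.)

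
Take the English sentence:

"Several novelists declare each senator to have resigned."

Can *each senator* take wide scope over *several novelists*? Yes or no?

Yes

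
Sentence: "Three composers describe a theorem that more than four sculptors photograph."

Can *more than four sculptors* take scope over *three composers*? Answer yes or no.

*more than four sculptors* sits inside the relative clause *that more than four sculptors photograph* modifying *a theorem*.
QR out of a relative clause is ruled out by the relative-clause island constraint.
*more than four sculptors* is confined to the island and cannot take scope over *three composers*.

No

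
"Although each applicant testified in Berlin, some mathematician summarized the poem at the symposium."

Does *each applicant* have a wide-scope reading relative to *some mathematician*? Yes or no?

No

The DP *each applicant* is contained in the adjunct clause *although each applicant testified in Berlin*.
Adjunct clauses are scope islands: a quantifier inside an adjunct cannot raise into the matrix clause.
There is no licit LF on which *each applicant* c-commands *some mathematician*.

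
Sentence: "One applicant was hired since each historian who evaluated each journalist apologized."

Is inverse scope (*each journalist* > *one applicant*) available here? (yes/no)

The DP *each journalist* is contained in the relative clause *who evaluated each journalist*, which is itself inside the adjunct *since each historian who evaluated each journalist apologized*.
Two island boundaries intervene — the relative clause and the adjunct. Either alone would block QR.
So *each journalist* cannot raise to a position above *one applicant*.

No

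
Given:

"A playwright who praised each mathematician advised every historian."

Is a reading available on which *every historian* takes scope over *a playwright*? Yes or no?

Yes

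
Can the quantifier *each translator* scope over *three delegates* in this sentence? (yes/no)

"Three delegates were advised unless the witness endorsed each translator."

No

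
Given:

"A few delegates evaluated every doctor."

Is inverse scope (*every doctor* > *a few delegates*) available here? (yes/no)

*a few delegates* and *every doctor* are co-arguments of the matrix verb, with nothing but a clause-internal boundary between them.
Clause-internal QR can adjoin the lower DP above the subject, yielding the inverse reading.

Yes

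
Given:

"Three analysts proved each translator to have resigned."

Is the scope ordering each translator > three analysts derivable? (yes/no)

Yes

This is an ECM construction: *each translator* is the infinitival subject, Case-marked by the matrix verb, and the infinitive is transparent for QR.
QR within a single clause is free, so the lower quantifier may take scope over the higher one.
So *each translator* > *three analysts* is among the available readings.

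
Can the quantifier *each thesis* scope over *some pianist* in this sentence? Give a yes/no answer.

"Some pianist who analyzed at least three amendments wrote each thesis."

Yes

*each thesis* sits in the matrix clause, not in the relative clause on *some pianist*.
Clause-internal QR can adjoin the lower DP above the subject, yielding the inverse reading.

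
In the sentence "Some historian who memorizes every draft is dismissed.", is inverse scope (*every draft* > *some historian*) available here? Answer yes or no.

The target quantifier *every draft* is part of the relative clause *who memorizes every draft*.
The relative clause forms an island for QR, so the quantifier is confined to the head noun's restrictor.
There is no licit LF on which *every draft* c-commands *some historian*.

No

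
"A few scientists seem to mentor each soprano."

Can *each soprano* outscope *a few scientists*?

Yes

The matrix predicate is a raising verb, whose infinitival complement is not a scope island — *each soprano* can QR into the matrix clause.
QR within a single clause is free, so the lower quantifier may take scope over the higher one.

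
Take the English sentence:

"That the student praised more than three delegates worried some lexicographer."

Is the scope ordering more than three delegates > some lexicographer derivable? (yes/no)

The target quantifier *more than three delegates* is part of the sentential subject *that the student praised more than three delegates*.
Subjects — clausal subjects included — are islands for extraction, and QR is no exception.
So the wide-scope reading for *more than three delegates* is blocked.

No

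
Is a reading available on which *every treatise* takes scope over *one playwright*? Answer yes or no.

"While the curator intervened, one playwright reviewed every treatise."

Yes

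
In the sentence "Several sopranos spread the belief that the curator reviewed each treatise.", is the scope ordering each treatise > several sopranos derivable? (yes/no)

No

*each treatise* is embedded in the complex NP *the belief that the curator reviewed each treatise*.
A that-clause complement to a noun is an island; QR cannot cross the NP boundary.
So the wide-scope reading for *each treatise* is blocked.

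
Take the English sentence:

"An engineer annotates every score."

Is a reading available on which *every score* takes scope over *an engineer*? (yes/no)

Yes

*every score* is the matrix object and *an engineer* the matrix subject; the two are clausemates.
Clause-internal QR can adjoin the lower DP above the subject, yielding the inverse reading.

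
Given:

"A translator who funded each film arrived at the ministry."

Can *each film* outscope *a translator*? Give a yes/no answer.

The target quantifier *each film* is part of the relative clause *who funded each film*.
A relative clause is a scope island — quantifier raising cannot cross its boundary.
*each film* is confined to the island and cannot take scope over *a translator*.

No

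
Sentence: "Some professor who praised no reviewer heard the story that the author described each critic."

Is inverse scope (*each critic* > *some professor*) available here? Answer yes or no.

No

*each critic* is embedded in the complex NP *the story that the author described each critic*.
Since the clause is the complement of a nominal head, the CNPC blocks scope extraction.
The inverse ordering *each critic* > *some professor* is therefore underivable.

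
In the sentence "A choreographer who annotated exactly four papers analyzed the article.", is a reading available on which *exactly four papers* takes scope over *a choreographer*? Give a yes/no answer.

No

*exactly four papers* occurs within the relative clause *who annotated exactly four papers*.
A relative clause is a scope island — quantifier raising cannot cross its boundary.
Hence only narrow scope for *exactly four papers* (under *a choreographer*) survives.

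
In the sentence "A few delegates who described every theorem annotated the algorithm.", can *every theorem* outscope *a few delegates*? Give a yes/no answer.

*every theorem* sits inside the relative clause *who described every theorem*.
The relative clause forms an island for QR, so the quantifier is confined to the head noun's restrictor.
Hence only narrow scope for *every theorem* (under *a few delegates*) survives.

No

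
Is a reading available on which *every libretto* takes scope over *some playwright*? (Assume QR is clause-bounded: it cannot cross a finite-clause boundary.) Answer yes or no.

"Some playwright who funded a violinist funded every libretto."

Yes

*every libretto* sits in the matrix clause, not in the relative clause on *some playwright*.
QR within a single clause is free, so the lower quantifier may take scope over the higher one.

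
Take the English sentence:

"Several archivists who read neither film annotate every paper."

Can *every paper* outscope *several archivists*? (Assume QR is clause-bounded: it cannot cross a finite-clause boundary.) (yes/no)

Yes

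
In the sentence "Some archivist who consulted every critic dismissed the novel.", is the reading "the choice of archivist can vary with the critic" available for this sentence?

The paraphrase describes the scope ordering *every critic* > *some archivist*.
*every critic* occurs within the relative clause *who consulted every critic*.
Relative clauses are scope islands: a quantifier cannot QR out of a relative clause to take scope in the matrix clause.
*every critic* > *some archivist* would require crossing that boundary, which is illicit.

No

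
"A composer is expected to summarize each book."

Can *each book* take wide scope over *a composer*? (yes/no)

Yes

Infinitival complements of raising predicates do not block QR; *each book* and *a composer* are effectively clausemates.
With no island boundary between them, the object can take inverse scope over the subject via ordinary QR within the clause.
So *each book* > *a composer* is among the available readings.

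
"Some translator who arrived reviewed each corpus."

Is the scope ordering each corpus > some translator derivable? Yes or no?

Yes

Although the sentence contains a relative clause (*who arrived*), *each corpus* is outside it, in the matrix VP.
QR within a single clause is free, so the lower quantifier may take scope over the higher one.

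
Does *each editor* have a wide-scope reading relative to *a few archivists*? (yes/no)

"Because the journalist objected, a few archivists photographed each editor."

Yes

The adjunct island is irrelevant here — *each editor* and *a few archivists* are both in the matrix clause.
Since no island is crossed, the inverse ordering is licensed alongside surface scope.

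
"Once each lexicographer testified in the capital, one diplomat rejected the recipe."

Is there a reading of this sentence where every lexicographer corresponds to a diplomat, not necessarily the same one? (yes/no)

The paraphrase describes the scope ordering *each lexicographer* > *one diplomat*.
The target quantifier *each lexicographer* is part of the adjunct clause *once each lexicographer testified in the capital*.
Adjuncts are opaque for quantifier raising; a quantifier in an adjunct stays inside it.
So the wide-scope reading for *each lexicographer* is blocked.

No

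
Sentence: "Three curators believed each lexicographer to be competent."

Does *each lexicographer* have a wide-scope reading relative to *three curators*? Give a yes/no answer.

Yes

*each lexicographer* is the subject of an ECM infinitive — the infinitival complement of an ECM verb is not a scope island, so *each lexicographer* can raise into the matrix clause.
QR within a single clause is free, so the lower quantifier may take scope over the higher one.
The sentence is scopally ambiguous between *three curators* > *each lexicographer* and *each lexicographer* > *three curators*.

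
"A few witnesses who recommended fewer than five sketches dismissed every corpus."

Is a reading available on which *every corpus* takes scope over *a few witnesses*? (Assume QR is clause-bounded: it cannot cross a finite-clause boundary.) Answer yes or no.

*every corpus* is a matrix argument; only *a few witnesses* is modified by the relative clause *who recommended fewer than five sketches*, so the RC island is irrelevant to the target quantifier.
QR within a single clause is free, so the lower quantifier may take scope over the higher one.

Yes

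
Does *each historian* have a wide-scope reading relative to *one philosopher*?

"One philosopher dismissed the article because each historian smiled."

No

*each historian* is embedded in the adjunct clause *because each historian smiled*.
Scope out of an adjunct clause is unavailable: QR respects the adjunct-island constraint.
So *each historian* cannot raise to a position above *one philosopher*.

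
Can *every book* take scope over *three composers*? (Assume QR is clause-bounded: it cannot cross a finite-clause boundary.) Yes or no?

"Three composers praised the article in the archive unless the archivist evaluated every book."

*every book* is embedded in the adjunct clause *unless the archivist evaluated every book*.
Scope out of an adjunct clause is unavailable: QR respects the adjunct-island constraint.
So *every book* cannot raise to a position above *three composers*.

No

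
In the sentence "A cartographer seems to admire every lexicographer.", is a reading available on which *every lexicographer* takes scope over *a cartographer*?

Yes

The matrix predicate is a raising verb, whose infinitival complement is not a scope island — *every lexicographer* can QR into the matrix clause.
Ordinary QR to a clause-peripheral position gives the wide-scope LF for the lower DP.
So *every lexicographer* > *a cartographer* is among the available readings.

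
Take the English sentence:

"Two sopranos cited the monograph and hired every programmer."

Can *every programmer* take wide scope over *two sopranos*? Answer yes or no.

*every programmer* is embedded in one conjunct of the coordinate structure (*hired every programmer*).
The Coordinate Structure Constraint blocks movement (including QR) out of a single conjunct.
Hence only narrow scope for *every programmer* (under *two sopranos*) survives.

No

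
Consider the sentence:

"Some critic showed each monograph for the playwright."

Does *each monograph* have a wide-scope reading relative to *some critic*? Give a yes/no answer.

Both DPs are arguments of the same predicate; there is no clause or island boundary between them.
QR within a single clause is free, so the lower quantifier may take scope over the higher one.
Both orderings are possible: *some critic* > *each monograph* and *each monograph* > *some critic*.

Yes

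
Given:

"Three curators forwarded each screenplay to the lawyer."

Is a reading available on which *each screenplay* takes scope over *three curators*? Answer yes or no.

Yes

Both DPs are arguments of the same predicate; there is no clause or island boundary between them.
Clause-internal QR can adjoin the lower DP above the subject, yielding the inverse reading.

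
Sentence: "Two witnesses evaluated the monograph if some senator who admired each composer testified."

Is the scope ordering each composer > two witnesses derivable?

The DP *each composer* is contained in the relative clause *who admired each composer*, which is itself inside the adjunct *if some senator who admired each composer testified*.
The quantifier would have to escape first the RC and then the adjunct — two independent island violations.
There is no licit LF on which *each composer* c-commands *two witnesses*.

No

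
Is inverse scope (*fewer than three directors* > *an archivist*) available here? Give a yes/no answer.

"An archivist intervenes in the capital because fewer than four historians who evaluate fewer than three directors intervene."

*fewer than three directors* occurs within the relative clause *who evaluate fewer than three directors*, which is itself inside the adjunct *because fewer than four historians who evaluate fewer than three directors intervene*.
Both the relative clause and the enclosing adjunct are scope islands; QR cannot cross either.
So the wide-scope reading for *fewer than three directors* is blocked.

No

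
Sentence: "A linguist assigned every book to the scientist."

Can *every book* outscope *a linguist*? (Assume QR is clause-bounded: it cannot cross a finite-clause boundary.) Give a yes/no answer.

*every book* and *a linguist* are in the same minimal clause.
Since no island is crossed, the inverse ordering is licensed alongside surface scope.

Yes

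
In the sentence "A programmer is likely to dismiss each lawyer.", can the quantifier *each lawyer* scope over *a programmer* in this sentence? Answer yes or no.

Yes

The matrix predicate is a raising verb, whose infinitival complement is not a scope island — *each lawyer* can QR into the matrix clause.
With no island boundary between them, the object can take inverse scope over the subject via ordinary QR within the clause.
So *each lawyer* > *a programmer* is among the available readings.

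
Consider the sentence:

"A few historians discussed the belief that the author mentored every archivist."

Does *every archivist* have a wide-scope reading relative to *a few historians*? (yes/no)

No

The target quantifier *every archivist* is part of the complex NP *the belief that the author mentored every archivist*.
Noun-complement clauses are scope islands (the Complex NP Constraint): a quantifier inside one cannot scope into the matrix.
*every archivist* is confined to the island and cannot take scope over *a few historians*.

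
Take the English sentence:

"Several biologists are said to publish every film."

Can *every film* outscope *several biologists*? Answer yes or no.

Yes

*every film* is the object of the infinitival complement of a raising predicate; raising infinitives are transparent for QR, so the two DPs are in effect clausemates.
Ordinary QR to a clause-peripheral position gives the wide-scope LF for the lower DP.
The sentence is scopally ambiguous between *several biologists* > *every film* and *every film* > *several biologists*.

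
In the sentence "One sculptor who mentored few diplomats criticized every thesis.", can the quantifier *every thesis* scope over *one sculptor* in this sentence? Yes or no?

The relative clause *who mentored few diplomats* modifies *one sculptor*, but *every thesis* is not inside that relative clause — it is an argument of the matrix verb.
Clause-internal QR can adjoin the lower DP above the subject, yielding the inverse reading.

Yes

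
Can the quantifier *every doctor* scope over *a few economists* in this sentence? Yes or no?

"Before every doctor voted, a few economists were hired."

*every doctor* is embedded in the adjunct clause *before every doctor voted*.
Adverbial clauses are not L-marked, so they are barriers for QR — the quantifier cannot escape the adjunct.
So *every doctor* cannot raise to a position above *a few economists*.

No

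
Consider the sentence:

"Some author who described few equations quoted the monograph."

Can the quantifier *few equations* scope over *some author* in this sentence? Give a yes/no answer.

No

The DP *few equations* is contained in the relative clause *who described few equations*.
Relative clauses block scope extraction: QR cannot target a position outside the modified NP.
So the wide-scope reading for *few equations* is blocked.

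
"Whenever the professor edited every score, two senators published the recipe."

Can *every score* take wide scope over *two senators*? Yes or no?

No

*every score* occurs within the adjunct clause *whenever the professor edited every score*.
Adjuncts are opaque for quantifier raising; a quantifier in an adjunct stays inside it.
So the wide-scope reading for *every score* is blocked.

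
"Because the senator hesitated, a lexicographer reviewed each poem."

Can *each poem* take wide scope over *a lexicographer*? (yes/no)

Yes

Neither queried DP is inside the adjunct, so the adjunct-island constraint does not apply.
QR within a single clause is free, so the lower quantifier may take scope over the higher one.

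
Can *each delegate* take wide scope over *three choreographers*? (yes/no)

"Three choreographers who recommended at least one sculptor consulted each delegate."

Yes

*each delegate* sits in the matrix clause, not in the relative clause on *three choreographers*.
Ordinary QR to a clause-peripheral position gives the wide-scope LF for the lower DP.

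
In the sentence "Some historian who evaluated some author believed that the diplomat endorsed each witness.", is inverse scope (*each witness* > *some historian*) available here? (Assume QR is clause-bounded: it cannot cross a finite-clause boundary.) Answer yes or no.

No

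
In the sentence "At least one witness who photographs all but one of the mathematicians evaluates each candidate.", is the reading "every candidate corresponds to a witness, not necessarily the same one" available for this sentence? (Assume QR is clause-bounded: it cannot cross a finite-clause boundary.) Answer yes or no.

The described interpretation is the *each candidate* > *at least one witness* scoping.
Although the sentence contains a relative clause (*who photographs all but one of the mathematicians*), *each candidate* is outside it, in the matrix VP.
Nothing blocks QR of the lower DP to a position above the higher one, so inverse scope is available.

Yes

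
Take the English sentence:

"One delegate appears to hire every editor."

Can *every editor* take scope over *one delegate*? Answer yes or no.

Yes

Infinitival complements of raising predicates do not block QR; *every editor* and *one delegate* are effectively clausemates.
Since no island is crossed, the inverse ordering is licensed alongside surface scope.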